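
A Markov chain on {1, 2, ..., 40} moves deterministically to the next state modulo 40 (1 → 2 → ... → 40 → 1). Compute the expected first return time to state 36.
E[T_36 | X_0 = 36] = 40

The chain cycles deterministically, so starting at state 36 it returns in exactly 40 steps. Equivalently, the stationary distribution is uniform π_j = 1/40 for every state j, so by Kac's formula E[T_36] = 1/π_36 = 40.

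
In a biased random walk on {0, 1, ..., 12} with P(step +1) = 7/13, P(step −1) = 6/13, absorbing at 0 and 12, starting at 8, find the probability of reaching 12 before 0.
P(hit 12 before 0) = (1 − (6/7)^8) / (1 − (6/7)^12) = 8876497/10556113

Let u_k denote P(reach 12 before 0 | start at k). Boundary: u_0 = 0, u_12 = 1. Recurrence: u_k = 7/13·u_{k+1} + 6/13·u_{k-1} for 1 ≤ k ≤ 11. Try u_k = A + B·r^k with r = q/p = (6/13)/(7/13) = 6/7. Substitution satisfies the recurrence; boundary conditions give:
  u_k = (1 − r^k) / (1 − r^N) = (1 − (6/7)^8) / (1 − (6/7)^12) = 8876497/10556113.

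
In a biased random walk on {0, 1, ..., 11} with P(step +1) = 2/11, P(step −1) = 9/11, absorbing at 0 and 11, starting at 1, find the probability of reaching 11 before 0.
P(hit 11 before 0) = (1 − (9/2)^1) / (1 − (9/2)^11) = 1024/4483008223

Let u_k denote P(reach 11 before 0 | start at k). Boundary: u_0 = 0, u_11 = 1. Recurrence: u_k = 2/11·u_{k+1} + 9/11·u_{k-1} for 1 ≤ k ≤ 10. Try u_k = A + B·r^k with r = q/p = (9/11)/(2/11) = 9/2. Substitution satisfies the recurrence; boundary conditions give:
  u_k = (1 − r^k) / (1 − r^N) = (1 − (9/2)^1) / (1 − (9/2)^11) = 1024/4483008223.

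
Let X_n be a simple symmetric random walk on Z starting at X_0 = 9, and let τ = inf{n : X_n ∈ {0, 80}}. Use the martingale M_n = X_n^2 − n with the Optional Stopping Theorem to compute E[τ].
E[τ] = 639

M_n = X_n^2 − n is a martingale (since E[X_{n+1}^2 | F_n] = X_n^2 + 1). By OST (τ has finite mean in a bounded region), E[M_τ] = E[M_0] = X_0^2 − 0 = 9^2 = 81. Also E[M_τ] = E[X_τ^2] − E[τ]. The walk exits at 0 or 80, with P(hit 80 first) = 9/80, so E[X_τ^2] = 80^2 · 9/80 + 0 = 720. Thus E[τ] = E[X_τ^2] − E[M_τ] = 720 − 81 = 639 = 9(80 − 9) = 639.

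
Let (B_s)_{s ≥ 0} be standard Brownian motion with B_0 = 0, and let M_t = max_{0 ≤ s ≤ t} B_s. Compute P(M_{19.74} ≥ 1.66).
P(M_{19.74} ≥ 1.66) = 2·P(B_{19.74} ≥ 1.66) = 2(1 − Φ(1.66/√19.74)) ≈ 0.7087

By the reflection principle for Brownian motion, P(M_t ≥ a) = 2 · P(B_t ≥ a) for a ≥ 0. Since B_t ~ N(0, t), P(B_t ≥ 1.66) = 1 − Φ(1.66/√t) = 1 − Φ(1.66/√19.74) = 1 − Φ(0.3736). So
  P(M_{19.74} ≥ 1.66) = 2(1 − Φ(0.3736)) ≈ 0.7087.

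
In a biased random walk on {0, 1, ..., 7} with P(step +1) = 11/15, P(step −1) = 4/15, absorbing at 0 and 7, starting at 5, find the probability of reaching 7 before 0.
P(hit 7 before 0) = (1 − (4/11)^5) / (1 − (4/11)^7) = 2766181/2781541

Let u_k denote P(reach 7 before 0 | start at k). Boundary: u_0 = 0, u_7 = 1. Recurrence: u_k = 11/15·u_{k+1} + 4/15·u_{k-1} for 1 ≤ k ≤ 6. Try u_k = A + B·r^k with r = q/p = (4/15)/(11/15) = 4/11. Substitution satisfies the recurrence; boundary conditions give:
  u_k = (1 − r^k) / (1 − r^N) = (1 − (4/11)^5) / (1 − (4/11)^7) = 2766181/2781541.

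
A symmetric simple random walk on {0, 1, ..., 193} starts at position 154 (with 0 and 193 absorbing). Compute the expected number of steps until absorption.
E[τ | X_0 = 154] = 6006

Let v_k = E[τ | X_0 = k]. Boundary: v_0 = v_193 = 0. Recurrence: v_k = 1 + (v_{k-1} + v_{k+1})/2 for 1 ≤ k ≤ 192. The particular solution to v_k − (v_{k-1} + v_{k+1})/2 = 1 is v_k = −k^2. Adding homogeneous solution A + B k and matching boundaries gives v_k = k (193 − k). Substituting k = 154: v_154 = 154 · 39 = 6006.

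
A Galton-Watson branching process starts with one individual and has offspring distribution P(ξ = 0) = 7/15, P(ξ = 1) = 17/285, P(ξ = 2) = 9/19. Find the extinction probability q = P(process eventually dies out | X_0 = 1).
q = 133/135

The pgf is f(s) = 7/15 + 17/285·s + 9/19·s². The extinction probability q is the smallest fixed point of f in [0, 1]. Setting s = f(s):
  9/19·s² + (17/285 − 1)·s + 7/15 = 0
  9/19·s² − (7/15 + 9/19)·s + 7/15 = 0
which factors as (s − 1)·(9/19·s − 7/15) = 0, giving roots s = 1 and s = (7/15)/(9/19) = 133/135.
Mean offspring μ = 17/285 + 2·9/19 = 287/285 > 1 (supercritical), so q < 1. The extinction probability is the smaller root: q = (7/15)/(9/19) = 133/135.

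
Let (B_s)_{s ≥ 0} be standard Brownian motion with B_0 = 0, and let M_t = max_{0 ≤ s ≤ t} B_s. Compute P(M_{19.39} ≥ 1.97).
P(M_{19.39} ≥ 1.97) = 2·P(B_{19.39} ≥ 1.97) = 2(1 − Φ(1.97/√19.39)) ≈ 0.6546

By the reflection principle for Brownian motion, P(M_t ≥ a) = 2 · P(B_t ≥ a) for a ≥ 0. Since B_t ~ N(0, t), P(B_t ≥ 1.97) = 1 − Φ(1.97/√t) = 1 − Φ(1.97/√19.39) = 1 − Φ(0.4474). So
  P(M_{19.39} ≥ 1.97) = 2(1 − Φ(0.4474)) ≈ 0.6546.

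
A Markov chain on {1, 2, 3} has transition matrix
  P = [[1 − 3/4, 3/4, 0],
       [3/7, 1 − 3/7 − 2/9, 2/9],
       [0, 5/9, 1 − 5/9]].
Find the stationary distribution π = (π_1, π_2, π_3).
π = (20/69, 35/69, 14/69)

This is a birth-death chain on three states, which satisfies detailed balance: π_1 · P_{12} = π_2 · P_{21} and π_2 · P_{23} = π_3 · P_{32}.
From π_1 · 3/4 = π_2 · 3/7: π_2/π_1 = (3/4)/(3/7) = 7/4.
From π_2 · 2/9 = π_3 · 5/9: π_3/π_2 = (2/9)/(5/9) = 2/5.
Take π_1 proportional to 1; then unnormalized π = (1, 7/4, 7/10). Normalize by dividing by the sum 69/20:
  π = (20/69, 35/69, 14/69).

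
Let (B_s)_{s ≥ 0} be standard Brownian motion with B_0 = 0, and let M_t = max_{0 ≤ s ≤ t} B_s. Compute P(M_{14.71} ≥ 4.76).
P(M_{14.71} ≥ 4.76) = 2·P(B_{14.71} ≥ 4.76) = 2(1 − Φ(4.76/√14.71)) ≈ 0.2146

By the reflection principle for Brownian motion, P(M_t ≥ a) = 2 · P(B_t ≥ a) for a ≥ 0. Since B_t ~ N(0, t), P(B_t ≥ 4.76) = 1 − Φ(4.76/√t) = 1 − Φ(4.76/√14.71) = 1 − Φ(1.2411). So
  P(M_{14.71} ≥ 4.76) = 2(1 − Φ(1.2411)) ≈ 0.2146.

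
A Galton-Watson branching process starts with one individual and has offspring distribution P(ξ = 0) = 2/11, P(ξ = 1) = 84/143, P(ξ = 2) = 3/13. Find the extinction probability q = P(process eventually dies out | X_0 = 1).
q = 26/33

The pgf is f(s) = 2/11 + 84/143·s + 3/13·s². The extinction probability q is the smallest fixed point of f in [0, 1]. Setting s = f(s):
  3/13·s² + (84/143 − 1)·s + 2/11 = 0
  3/13·s² − (2/11 + 3/13)·s + 2/11 = 0
which factors as (s − 1)·(3/13·s − 2/11) = 0, giving roots s = 1 and s = (2/11)/(3/13) = 26/33.
Mean offspring μ = 84/143 + 2·3/13 = 150/143 > 1 (supercritical), so q < 1. The extinction probability is the smaller root: q = (2/11)/(3/13) = 26/33.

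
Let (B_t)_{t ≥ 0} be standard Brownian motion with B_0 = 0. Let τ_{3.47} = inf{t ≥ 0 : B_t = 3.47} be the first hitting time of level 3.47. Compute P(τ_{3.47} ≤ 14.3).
P(τ_{3.47} ≤ 14.3) = 2(1 − Φ(3.47/√14.3)) = 2(1 − Φ(0.9176)) ≈ 0.3588

By the reflection principle for standard BM, P(τ_b ≤ t) = 2 · P(B_t ≥ b). Since B_t ~ N(0, t), P(B_t ≥ 3.47) = 1 − Φ(3.47/√t) = 1 − Φ(3.47/√14.3) = 1 − Φ(0.9176) ≈ 0.17941. Doubling: P(τ_{3.47} ≤ 14.3) ≈ 2 · 0.17941 = 0.35882 ≈ 0.3588.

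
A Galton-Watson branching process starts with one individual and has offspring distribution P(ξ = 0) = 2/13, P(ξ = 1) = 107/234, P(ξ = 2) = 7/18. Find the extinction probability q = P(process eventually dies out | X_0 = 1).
q = 36/91

The pgf is f(s) = 2/13 + 107/234·s + 7/18·s². The extinction probability q is the smallest fixed point of f in [0, 1]. Setting s = f(s):
  7/18·s² + (107/234 − 1)·s + 2/13 = 0
  7/18·s² − (2/13 + 7/18)·s + 2/13 = 0
which factors as (s − 1)·(7/18·s − 2/13) = 0, giving roots s = 1 and s = (2/13)/(7/18) = 36/91.
Mean offspring μ = 107/234 + 2·7/18 = 289/234 > 1 (supercritical), so q < 1. The extinction probability is the smaller root: q = (2/13)/(7/18) = 36/91.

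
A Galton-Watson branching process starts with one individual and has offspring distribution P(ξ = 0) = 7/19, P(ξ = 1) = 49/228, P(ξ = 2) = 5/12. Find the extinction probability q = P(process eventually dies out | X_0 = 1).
q = 84/95

The pgf is f(s) = 7/19 + 49/228·s + 5/12·s². The extinction probability q is the smallest fixed point of f in [0, 1]. Setting s = f(s):
  5/12·s² + (49/228 − 1)·s + 7/19 = 0
  5/12·s² − (7/19 + 5/12)·s + 7/19 = 0
which factors as (s − 1)·(5/12·s − 7/19) = 0, giving roots s = 1 and s = (7/19)/(5/12) = 84/95.
Mean offspring μ = 49/228 + 2·5/12 = 239/228 > 1 (supercritical), so q < 1. The extinction probability is the smaller root: q = (7/19)/(5/12) = 84/95.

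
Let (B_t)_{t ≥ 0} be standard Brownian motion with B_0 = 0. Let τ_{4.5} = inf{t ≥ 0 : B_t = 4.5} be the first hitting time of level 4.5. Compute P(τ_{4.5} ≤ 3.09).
P(τ_{4.5} ≤ 3.09) = 2(1 − Φ(4.5/√3.09)) = 2(1 − Φ(2.5600)) ≈ 0.0105

By the reflection principle for standard BM, P(τ_b ≤ t) = 2 · P(B_t ≥ b). Since B_t ~ N(0, t), P(B_t ≥ 4.5) = 1 − Φ(4.5/√t) = 1 − Φ(4.5/√3.09) = 1 − Φ(2.5600) ≈ 0.00523. Doubling: P(τ_{4.5} ≤ 3.09) ≈ 2 · 0.00523 = 0.01046 ≈ 0.0105.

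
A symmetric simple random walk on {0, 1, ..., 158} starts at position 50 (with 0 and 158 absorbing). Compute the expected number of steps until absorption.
E[τ | X_0 = 50] = 5400

Let v_k = E[τ | X_0 = k]. Boundary: v_0 = v_158 = 0. Recurrence: v_k = 1 + (v_{k-1} + v_{k+1})/2 for 1 ≤ k ≤ 157. The particular solution to v_k − (v_{k-1} + v_{k+1})/2 = 1 is v_k = −k^2. Adding homogeneous solution A + B k and matching boundaries gives v_k = k (158 − k). Substituting k = 50: v_50 = 50 · 108 = 5400.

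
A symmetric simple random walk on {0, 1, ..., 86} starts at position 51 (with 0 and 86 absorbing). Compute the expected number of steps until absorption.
E[τ | X_0 = 51] = 1785

Let v_k = E[τ | X_0 = k]. Boundary: v_0 = v_86 = 0. Recurrence: v_k = 1 + (v_{k-1} + v_{k+1})/2 for 1 ≤ k ≤ 85. The particular solution to v_k − (v_{k-1} + v_{k+1})/2 = 1 is v_k = −k^2. Adding homogeneous solution A + B k and matching boundaries gives v_k = k (86 − k). Substituting k = 51: v_51 = 51 · 35 = 1785.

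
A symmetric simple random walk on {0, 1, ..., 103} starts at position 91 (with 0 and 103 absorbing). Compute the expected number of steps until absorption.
E[τ | X_0 = 91] = 1092

Let v_k = E[τ | X_0 = k]. Boundary: v_0 = v_103 = 0. Recurrence: v_k = 1 + (v_{k-1} + v_{k+1})/2 for 1 ≤ k ≤ 102. The particular solution to v_k − (v_{k-1} + v_{k+1})/2 = 1 is v_k = −k^2. Adding homogeneous solution A + B k and matching boundaries gives v_k = k (103 − k). Substituting k = 91: v_91 = 91 · 12 = 1092.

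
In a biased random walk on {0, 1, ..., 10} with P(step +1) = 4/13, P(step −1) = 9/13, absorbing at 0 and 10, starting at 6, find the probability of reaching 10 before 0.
P(hit 10 before 0) = (1 − (9/4)^6) / (1 − (9/4)^10) = 2076928/53626705

Let u_k denote P(reach 10 before 0 | start at k). Boundary: u_0 = 0, u_10 = 1. Recurrence: u_k = 4/13·u_{k+1} + 9/13·u_{k-1} for 1 ≤ k ≤ 9. Try u_k = A + B·r^k with r = q/p = (9/13)/(4/13) = 9/4. Substitution satisfies the recurrence; boundary conditions give:
  u_k = (1 − r^k) / (1 − r^N) = (1 − (9/4)^6) / (1 − (9/4)^10) = 2076928/53626705.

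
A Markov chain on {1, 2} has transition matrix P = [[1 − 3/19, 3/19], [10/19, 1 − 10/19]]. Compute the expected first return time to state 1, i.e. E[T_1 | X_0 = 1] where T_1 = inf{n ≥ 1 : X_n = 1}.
E[T_1 | X_0 = 1] = 1/π_1 = 13/10

For an irreducible recurrent Markov chain with stationary distribution π, E[T_i | X_0 = i] = 1/π_i (Kac's formula). Here π_1 = (10/19)/(3/19 + 10/19) = (10/19)/(13/19) = 10/13, so E[T_1 | X_0 = 1] = 1/π_1 = (3/19 + 10/19)/(10/19) = (13/19)/(10/19) = 13/10.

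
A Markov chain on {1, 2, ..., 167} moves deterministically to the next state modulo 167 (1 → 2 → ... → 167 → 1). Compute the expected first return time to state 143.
E[T_143 | X_0 = 143] = 167

The chain cycles deterministically, so starting at state 143 it returns in exactly 167 steps. Equivalently, the stationary distribution is uniform π_j = 1/167 for every state j, so by Kac's formula E[T_143] = 1/π_143 = 167.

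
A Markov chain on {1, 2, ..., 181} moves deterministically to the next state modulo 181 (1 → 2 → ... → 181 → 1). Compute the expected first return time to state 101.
E[T_101 | X_0 = 101] = 181

The chain cycles deterministically, so starting at state 101 it returns in exactly 181 steps. Equivalently, the stationary distribution is uniform π_j = 1/181 for every state j, so by Kac's formula E[T_101] = 1/π_101 = 181.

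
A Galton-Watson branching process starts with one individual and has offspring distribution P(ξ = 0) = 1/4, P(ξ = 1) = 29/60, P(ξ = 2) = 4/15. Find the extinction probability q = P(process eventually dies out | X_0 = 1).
q = 15/16

The pgf is f(s) = 1/4 + 29/60·s + 4/15·s². The extinction probability q is the smallest fixed point of f in [0, 1]. Setting s = f(s):
  4/15·s² + (29/60 − 1)·s + 1/4 = 0
  4/15·s² − (1/4 + 4/15)·s + 1/4 = 0
which factors as (s − 1)·(4/15·s − 1/4) = 0, giving roots s = 1 and s = (1/4)/(4/15) = 15/16.
Mean offspring μ = 29/60 + 2·4/15 = 61/60 > 1 (supercritical), so q < 1. The extinction probability is the smaller root: q = (1/4)/(4/15) = 15/16.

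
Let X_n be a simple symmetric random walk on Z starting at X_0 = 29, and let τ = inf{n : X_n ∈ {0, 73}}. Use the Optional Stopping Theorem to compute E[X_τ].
E[X_τ] = 29

X_n is a martingale and τ is a bounded-mean stopping time (indeed τ is finite a.s. with bounded expectation since the walk is in a bounded region). By the OST, E[X_τ] = E[X_0] = 29. Equivalently: E[X_τ] = 73 · P(hit 73 first) + 0 · P(hit 0 first) = 73 · (29/73) = 29.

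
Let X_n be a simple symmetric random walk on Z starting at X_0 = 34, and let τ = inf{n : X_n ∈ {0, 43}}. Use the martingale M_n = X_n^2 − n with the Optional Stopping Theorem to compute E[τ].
E[τ] = 306

M_n = X_n^2 − n is a martingale (since E[X_{n+1}^2 | F_n] = X_n^2 + 1). By OST (τ has finite mean in a bounded region), E[M_τ] = E[M_0] = X_0^2 − 0 = 34^2 = 1156. Also E[M_τ] = E[X_τ^2] − E[τ]. The walk exits at 0 or 43, with P(hit 43 first) = 34/43, so E[X_τ^2] = 43^2 · 34/43 + 0 = 1462. Thus E[τ] = E[X_τ^2] − E[M_τ] = 1462 − 1156 = 306 = 34(43 − 34) = 306.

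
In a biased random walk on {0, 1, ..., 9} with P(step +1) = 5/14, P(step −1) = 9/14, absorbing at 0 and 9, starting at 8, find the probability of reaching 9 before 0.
P(hit 9 before 0) = (1 − (9/5)^8) / (1 − (9/5)^9) = 53320120/96366841

Let u_k denote P(reach 9 before 0 | start at k). Boundary: u_0 = 0, u_9 = 1. Recurrence: u_k = 5/14·u_{k+1} + 9/14·u_{k-1} for 1 ≤ k ≤ 8. Try u_k = A + B·r^k with r = q/p = (9/14)/(5/14) = 9/5. Substitution satisfies the recurrence; boundary conditions give:
  u_k = (1 − r^k) / (1 − r^N) = (1 − (9/5)^8) / (1 − (9/5)^9) = 53320120/96366841.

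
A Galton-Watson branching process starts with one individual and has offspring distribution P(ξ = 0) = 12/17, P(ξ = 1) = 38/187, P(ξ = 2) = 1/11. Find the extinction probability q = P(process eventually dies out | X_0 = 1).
q = 1

Mean offspring μ = 0·12/17 + 1·38/187 + 2·1/11 = 72/187 ≤ 1. For μ ≤ 1 with offspring not concentrated at 1, the Galton-Watson process goes extinct almost surely, so q = 1.
(Algebraic check: The pgf is f(s) = 12/17 + 38/187·s + 1/11·s². The extinction probability q is the smallest fixed point of f in [0, 1]. Setting s = f(s):
  1/11·s² + (38/187 − 1)·s + 12/17 = 0
  1/11·s² − (12/17 + 1/11)·s + 12/17 = 0
which factors as (s − 1)·(1/11·s − 12/17) = 0, giving roots s = 1 and s = (12/17)/(1/11) = 132/17. Since 132/17 ≥ 1, the smallest root in [0, 1] is s = 1.)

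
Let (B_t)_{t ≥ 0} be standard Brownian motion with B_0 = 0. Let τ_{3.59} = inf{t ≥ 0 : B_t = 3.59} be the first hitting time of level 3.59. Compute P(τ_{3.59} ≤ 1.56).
P(τ_{3.59} ≤ 1.56) = 2(1 − Φ(3.59/√1.56)) = 2(1 − Φ(2.8743)) ≈ 0.0040

By the reflection principle for standard BM, P(τ_b ≤ t) = 2 · P(B_t ≥ b). Since B_t ~ N(0, t), P(B_t ≥ 3.59) = 1 − Φ(3.59/√t) = 1 − Φ(3.59/√1.56) = 1 − Φ(2.8743) ≈ 0.00202. Doubling: P(τ_{3.59} ≤ 1.56) ≈ 2 · 0.00202 = 0.00404 ≈ 0.0040.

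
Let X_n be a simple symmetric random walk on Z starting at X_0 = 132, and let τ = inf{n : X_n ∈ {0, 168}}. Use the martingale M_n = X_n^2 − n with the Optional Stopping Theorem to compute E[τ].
E[τ] = 4752

M_n = X_n^2 − n is a martingale (since E[X_{n+1}^2 | F_n] = X_n^2 + 1). By OST (τ has finite mean in a bounded region), E[M_τ] = E[M_0] = X_0^2 − 0 = 132^2 = 17424. Also E[M_τ] = E[X_τ^2] − E[τ]. The walk exits at 0 or 168, with P(hit 168 first) = 132/168, so E[X_τ^2] = 168^2 · 132/168 + 0 = 22176. Thus E[τ] = E[X_τ^2] − E[M_τ] = 22176 − 17424 = 4752 = 132(168 − 132) = 4752.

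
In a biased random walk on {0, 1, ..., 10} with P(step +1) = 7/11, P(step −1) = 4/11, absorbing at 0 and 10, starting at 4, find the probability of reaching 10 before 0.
P(hit 10 before 0) = (1 − (4/7)^4) / (1 − (4/7)^10) = 7647185/8528081

Let u_k denote P(reach 10 before 0 | start at k). Boundary: u_0 = 0, u_10 = 1. Recurrence: u_k = 7/11·u_{k+1} + 4/11·u_{k-1} for 1 ≤ k ≤ 9. Try u_k = A + B·r^k with r = q/p = (4/11)/(7/11) = 4/7. Substitution satisfies the recurrence; boundary conditions give:
  u_k = (1 − r^k) / (1 − r^N) = (1 − (4/7)^4) / (1 − (4/7)^10) = 7647185/8528081.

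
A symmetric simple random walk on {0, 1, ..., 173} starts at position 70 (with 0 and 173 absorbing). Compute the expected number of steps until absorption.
E[τ | X_0 = 70] = 7210

Let v_k = E[τ | X_0 = k]. Boundary: v_0 = v_173 = 0. Recurrence: v_k = 1 + (v_{k-1} + v_{k+1})/2 for 1 ≤ k ≤ 172. The particular solution to v_k − (v_{k-1} + v_{k+1})/2 = 1 is v_k = −k^2. Adding homogeneous solution A + B k and matching boundaries gives v_k = k (173 − k). Substituting k = 70: v_70 = 70 · 103 = 7210.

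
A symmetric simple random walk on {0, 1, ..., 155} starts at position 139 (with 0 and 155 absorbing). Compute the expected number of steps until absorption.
E[τ | X_0 = 139] = 2224

Let v_k = E[τ | X_0 = k]. Boundary: v_0 = v_155 = 0. Recurrence: v_k = 1 + (v_{k-1} + v_{k+1})/2 for 1 ≤ k ≤ 154. The particular solution to v_k − (v_{k-1} + v_{k+1})/2 = 1 is v_k = −k^2. Adding homogeneous solution A + B k and matching boundaries gives v_k = k (155 − k). Substituting k = 139: v_139 = 139 · 16 = 2224.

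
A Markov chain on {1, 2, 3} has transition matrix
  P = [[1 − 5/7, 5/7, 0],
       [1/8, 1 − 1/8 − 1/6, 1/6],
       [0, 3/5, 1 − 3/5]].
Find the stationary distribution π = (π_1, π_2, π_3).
π = (63/523, 360/523, 100/523)

This is a birth-death chain on three states, which satisfies detailed balance: π_1 · P_{12} = π_2 · P_{21} and π_2 · P_{23} = π_3 · P_{32}.
From π_1 · 5/7 = π_2 · 1/8: π_2/π_1 = (5/7)/(1/8) = 40/7.
From π_2 · 1/6 = π_3 · 3/5: π_3/π_2 = (1/6)/(3/5) = 5/18.
Take π_1 proportional to 1; then unnormalized π = (1, 40/7, 100/63). Normalize by dividing by the sum 523/63:
  π = (63/523, 360/523, 100/523).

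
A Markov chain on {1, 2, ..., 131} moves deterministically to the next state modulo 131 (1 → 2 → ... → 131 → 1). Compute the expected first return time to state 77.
E[T_77 | X_0 = 77] = 131

The chain cycles deterministically, so starting at state 77 it returns in exactly 131 steps. Equivalently, the stationary distribution is uniform π_j = 1/131 for every state j, so by Kac's formula E[T_77] = 1/π_77 = 131.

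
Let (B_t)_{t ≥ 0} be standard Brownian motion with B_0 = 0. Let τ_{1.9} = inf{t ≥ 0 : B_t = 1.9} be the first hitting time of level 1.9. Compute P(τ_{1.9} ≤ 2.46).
P(τ_{1.9} ≤ 2.46) = 2(1 − Φ(1.9/√2.46)) = 2(1 − Φ(1.2114)) ≈ 0.2257

By the reflection principle for standard BM, P(τ_b ≤ t) = 2 · P(B_t ≥ b). Since B_t ~ N(0, t), P(B_t ≥ 1.9) = 1 − Φ(1.9/√t) = 1 − Φ(1.9/√2.46) = 1 − Φ(1.2114) ≈ 0.11287. Doubling: P(τ_{1.9} ≤ 2.46) ≈ 2 · 0.11287 = 0.22574 ≈ 0.2257.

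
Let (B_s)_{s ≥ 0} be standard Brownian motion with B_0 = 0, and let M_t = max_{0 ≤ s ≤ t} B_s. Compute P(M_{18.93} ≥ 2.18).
P(M_{18.93} ≥ 2.18) = 2·P(B_{18.93} ≥ 2.18) = 2(1 − Φ(2.18/√18.93)) ≈ 0.6163

By the reflection principle for Brownian motion, P(M_t ≥ a) = 2 · P(B_t ≥ a) for a ≥ 0. Since B_t ~ N(0, t), P(B_t ≥ 2.18) = 1 − Φ(2.18/√t) = 1 − Φ(2.18/√18.93) = 1 − Φ(0.5011). So
  P(M_{18.93} ≥ 2.18) = 2(1 − Φ(0.5011)) ≈ 0.6163.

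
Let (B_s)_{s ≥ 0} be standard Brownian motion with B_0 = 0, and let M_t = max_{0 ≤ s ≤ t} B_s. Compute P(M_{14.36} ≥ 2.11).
P(M_{14.36} ≥ 2.11) = 2·P(B_{14.36} ≥ 2.11) = 2(1 − Φ(2.11/√14.36)) ≈ 0.5777

By the reflection principle for Brownian motion, P(M_t ≥ a) = 2 · P(B_t ≥ a) for a ≥ 0. Since B_t ~ N(0, t), P(B_t ≥ 2.11) = 1 − Φ(2.11/√t) = 1 − Φ(2.11/√14.36) = 1 − Φ(0.5568). So
  P(M_{14.36} ≥ 2.11) = 2(1 − Φ(0.5568)) ≈ 0.5777.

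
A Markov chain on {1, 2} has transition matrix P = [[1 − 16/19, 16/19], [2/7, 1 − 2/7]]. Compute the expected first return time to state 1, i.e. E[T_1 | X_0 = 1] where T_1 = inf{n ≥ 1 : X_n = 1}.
E[T_1 | X_0 = 1] = 1/π_1 = 75/19

For an irreducible recurrent Markov chain with stationary distribution π, E[T_i | X_0 = i] = 1/π_i (Kac's formula). Here π_1 = (2/7)/(16/19 + 2/7) = (2/7)/(150/133) = 19/75, so E[T_1 | X_0 = 1] = 1/π_1 = (16/19 + 2/7)/(2/7) = (150/133)/(2/7) = 75/19.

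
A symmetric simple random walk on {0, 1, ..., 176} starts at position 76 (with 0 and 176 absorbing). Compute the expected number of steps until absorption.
E[τ | X_0 = 76] = 7600

Let v_k = E[τ | X_0 = k]. Boundary: v_0 = v_176 = 0. Recurrence: v_k = 1 + (v_{k-1} + v_{k+1})/2 for 1 ≤ k ≤ 175. The particular solution to v_k − (v_{k-1} + v_{k+1})/2 = 1 is v_k = −k^2. Adding homogeneous solution A + B k and matching boundaries gives v_k = k (176 − k). Substituting k = 76: v_76 = 76 · 100 = 7600.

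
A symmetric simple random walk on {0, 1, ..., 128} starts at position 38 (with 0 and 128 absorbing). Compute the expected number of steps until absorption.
E[τ | X_0 = 38] = 3420

Let v_k = E[τ | X_0 = k]. Boundary: v_0 = v_128 = 0. Recurrence: v_k = 1 + (v_{k-1} + v_{k+1})/2 for 1 ≤ k ≤ 127. The particular solution to v_k − (v_{k-1} + v_{k+1})/2 = 1 is v_k = −k^2. Adding homogeneous solution A + B k and matching boundaries gives v_k = k (128 − k). Substituting k = 38: v_38 = 38 · 90 = 3420.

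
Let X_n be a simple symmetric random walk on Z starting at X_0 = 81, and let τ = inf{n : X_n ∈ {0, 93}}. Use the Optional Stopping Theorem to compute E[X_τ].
E[X_τ] = 81

X_n is a martingale and τ is a bounded-mean stopping time (indeed τ is finite a.s. with bounded expectation since the walk is in a bounded region). By the OST, E[X_τ] = E[X_0] = 81. Equivalently: E[X_τ] = 93 · P(hit 93 first) + 0 · P(hit 0 first) = 93 · (81/93) = 81.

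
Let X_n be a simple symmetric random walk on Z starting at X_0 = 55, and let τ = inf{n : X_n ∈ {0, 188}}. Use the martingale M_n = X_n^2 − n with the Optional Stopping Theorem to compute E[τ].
E[τ] = 7315

M_n = X_n^2 − n is a martingale (since E[X_{n+1}^2 | F_n] = X_n^2 + 1). By OST (τ has finite mean in a bounded region), E[M_τ] = E[M_0] = X_0^2 − 0 = 55^2 = 3025. Also E[M_τ] = E[X_τ^2] − E[τ]. The walk exits at 0 or 188, with P(hit 188 first) = 55/188, so E[X_τ^2] = 188^2 · 55/188 + 0 = 10340. Thus E[τ] = E[X_τ^2] − E[M_τ] = 10340 − 3025 = 7315 = 55(188 − 55) = 7315.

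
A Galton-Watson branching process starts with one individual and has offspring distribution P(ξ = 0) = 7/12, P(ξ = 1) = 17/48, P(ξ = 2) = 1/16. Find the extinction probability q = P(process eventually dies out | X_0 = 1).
q = 1

Mean offspring μ = 0·7/12 + 1·17/48 + 2·1/16 = 23/48 ≤ 1. For μ ≤ 1 with offspring not concentrated at 1, the Galton-Watson process goes extinct almost surely, so q = 1.
(Algebraic check: The pgf is f(s) = 7/12 + 17/48·s + 1/16·s². The extinction probability q is the smallest fixed point of f in [0, 1]. Setting s = f(s):
  1/16·s² + (17/48 − 1)·s + 7/12 = 0
  1/16·s² − (7/12 + 1/16)·s + 7/12 = 0
which factors as (s − 1)·(1/16·s − 7/12) = 0, giving roots s = 1 and s = (7/12)/(1/16) = 28/3. Since 28/3 ≥ 1, the smallest root in [0, 1] is s = 1.)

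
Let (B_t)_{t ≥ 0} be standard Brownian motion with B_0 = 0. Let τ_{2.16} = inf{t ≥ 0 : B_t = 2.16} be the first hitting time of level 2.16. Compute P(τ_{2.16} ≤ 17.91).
P(τ_{2.16} ≤ 17.91) = 2(1 − Φ(2.16/√17.91)) = 2(1 − Φ(0.5104)) ≈ 0.6098

By the reflection principle for standard BM, P(τ_b ≤ t) = 2 · P(B_t ≥ b). Since B_t ~ N(0, t), P(B_t ≥ 2.16) = 1 − Φ(2.16/√t) = 1 − Φ(2.16/√17.91) = 1 − Φ(0.5104) ≈ 0.30489. Doubling: P(τ_{2.16} ≤ 17.91) ≈ 2 · 0.30489 = 0.60978 ≈ 0.6098.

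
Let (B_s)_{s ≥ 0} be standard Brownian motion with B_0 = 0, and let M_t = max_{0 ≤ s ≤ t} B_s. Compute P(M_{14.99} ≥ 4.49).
P(M_{14.99} ≥ 4.49) = 2·P(B_{14.99} ≥ 4.49) = 2(1 − Φ(4.49/√14.99)) ≈ 0.2462

By the reflection principle for Brownian motion, P(M_t ≥ a) = 2 · P(B_t ≥ a) for a ≥ 0. Since B_t ~ N(0, t), P(B_t ≥ 4.49) = 1 − Φ(4.49/√t) = 1 − Φ(4.49/√14.99) = 1 − Φ(1.1597). So
  P(M_{14.99} ≥ 4.49) = 2(1 − Φ(1.1597)) ≈ 0.2462.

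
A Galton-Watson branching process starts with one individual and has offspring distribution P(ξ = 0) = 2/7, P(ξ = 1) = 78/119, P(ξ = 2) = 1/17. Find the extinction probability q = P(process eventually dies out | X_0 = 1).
q = 1

Mean offspring μ = 0·2/7 + 1·78/119 + 2·1/17 = 92/119 ≤ 1. For μ ≤ 1 with offspring not concentrated at 1, the Galton-Watson process goes extinct almost surely, so q = 1.
(Algebraic check: The pgf is f(s) = 2/7 + 78/119·s + 1/17·s². The extinction probability q is the smallest fixed point of f in [0, 1]. Setting s = f(s):
  1/17·s² + (78/119 − 1)·s + 2/7 = 0
  1/17·s² − (2/7 + 1/17)·s + 2/7 = 0
which factors as (s − 1)·(1/17·s − 2/7) = 0, giving roots s = 1 and s = (2/7)/(1/17) = 34/7. Since 34/7 ≥ 1, the smallest root in [0, 1] is s = 1.)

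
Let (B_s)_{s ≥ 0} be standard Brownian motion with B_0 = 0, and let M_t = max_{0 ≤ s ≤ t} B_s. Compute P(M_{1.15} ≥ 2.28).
P(M_{1.15} ≥ 2.28) = 2·P(B_{1.15} ≥ 2.28) = 2(1 − Φ(2.28/√1.15)) ≈ 0.0335

By the reflection principle for Brownian motion, P(M_t ≥ a) = 2 · P(B_t ≥ a) for a ≥ 0. Since B_t ~ N(0, t), P(B_t ≥ 2.28) = 1 − Φ(2.28/√t) = 1 − Φ(2.28/√1.15) = 1 − Φ(2.1261). So
  P(M_{1.15} ≥ 2.28) = 2(1 − Φ(2.1261)) ≈ 0.0335.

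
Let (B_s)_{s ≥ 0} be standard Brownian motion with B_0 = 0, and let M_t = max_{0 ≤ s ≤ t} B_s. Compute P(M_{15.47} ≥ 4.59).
P(M_{15.47} ≥ 4.59) = 2·P(B_{15.47} ≥ 4.59) = 2(1 − Φ(4.59/√15.47)) ≈ 0.2432

By the reflection principle for Brownian motion, P(M_t ≥ a) = 2 · P(B_t ≥ a) for a ≥ 0. Since B_t ~ N(0, t), P(B_t ≥ 4.59) = 1 − Φ(4.59/√t) = 1 − Φ(4.59/√15.47) = 1 − Φ(1.1670). So
  P(M_{15.47} ≥ 4.59) = 2(1 − Φ(1.1670)) ≈ 0.2432.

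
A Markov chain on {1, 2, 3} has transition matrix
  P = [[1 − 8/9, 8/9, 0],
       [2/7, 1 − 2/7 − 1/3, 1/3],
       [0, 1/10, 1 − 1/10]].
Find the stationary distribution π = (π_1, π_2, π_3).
π = (27/391, 84/391, 280/391)

This is a birth-death chain on three states, which satisfies detailed balance: π_1 · P_{12} = π_2 · P_{21} and π_2 · P_{23} = π_3 · P_{32}.
From π_1 · 8/9 = π_2 · 2/7: π_2/π_1 = (8/9)/(2/7) = 28/9.
From π_2 · 1/3 = π_3 · 1/10: π_3/π_2 = (1/3)/(1/10) = 10/3.
Take π_1 proportional to 1; then unnormalized π = (1, 28/9, 280/27). Normalize by dividing by the sum 391/27:
  π = (27/391, 84/391, 280/391).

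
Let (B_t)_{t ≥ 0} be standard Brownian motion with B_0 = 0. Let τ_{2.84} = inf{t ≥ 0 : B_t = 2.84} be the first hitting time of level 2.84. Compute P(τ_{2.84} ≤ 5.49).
P(τ_{2.84} ≤ 5.49) = 2(1 − Φ(2.84/√5.49)) = 2(1 − Φ(1.2121)) ≈ 0.2255

By the reflection principle for standard BM, P(τ_b ≤ t) = 2 · P(B_t ≥ b). Since B_t ~ N(0, t), P(B_t ≥ 2.84) = 1 − Φ(2.84/√t) = 1 − Φ(2.84/√5.49) = 1 − Φ(1.2121) ≈ 0.11274. Doubling: P(τ_{2.84} ≤ 5.49) ≈ 2 · 0.11274 = 0.22548 ≈ 0.2255.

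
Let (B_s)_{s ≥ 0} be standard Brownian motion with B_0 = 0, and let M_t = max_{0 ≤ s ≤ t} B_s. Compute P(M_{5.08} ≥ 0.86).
P(M_{5.08} ≥ 0.86) = 2·P(B_{5.08} ≥ 0.86) = 2(1 − Φ(0.86/√5.08)) ≈ 0.7028

By the reflection principle for Brownian motion, P(M_t ≥ a) = 2 · P(B_t ≥ a) for a ≥ 0. Since B_t ~ N(0, t), P(B_t ≥ 0.86) = 1 − Φ(0.86/√t) = 1 − Φ(0.86/√5.08) = 1 − Φ(0.3816). So
  P(M_{5.08} ≥ 0.86) = 2(1 − Φ(0.3816)) ≈ 0.7028.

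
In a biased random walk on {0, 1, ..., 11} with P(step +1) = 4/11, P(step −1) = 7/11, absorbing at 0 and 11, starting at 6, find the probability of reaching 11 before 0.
P(hit 11 before 0) = (1 − (7/4)^6) / (1 − (7/4)^11) = 38759424/657710813

Let u_k denote P(reach 11 before 0 | start at k). Boundary: u_0 = 0, u_11 = 1. Recurrence: u_k = 4/11·u_{k+1} + 7/11·u_{k-1} for 1 ≤ k ≤ 10. Try u_k = A + B·r^k with r = q/p = (7/11)/(4/11) = 7/4. Substitution satisfies the recurrence; boundary conditions give:
  u_k = (1 − r^k) / (1 − r^N) = (1 − (7/4)^6) / (1 − (7/4)^11) = 38759424/657710813.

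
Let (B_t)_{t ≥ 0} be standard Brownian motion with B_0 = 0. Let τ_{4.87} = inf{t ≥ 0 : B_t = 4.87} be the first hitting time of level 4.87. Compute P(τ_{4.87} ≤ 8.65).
P(τ_{4.87} ≤ 8.65) = 2(1 − Φ(4.87/√8.65)) = 2(1 − Φ(1.6558)) ≈ 0.0978

By the reflection principle for standard BM, P(τ_b ≤ t) = 2 · P(B_t ≥ b). Since B_t ~ N(0, t), P(B_t ≥ 4.87) = 1 − Φ(4.87/√t) = 1 − Φ(4.87/√8.65) = 1 − Φ(1.6558) ≈ 0.04888. Doubling: P(τ_{4.87} ≤ 8.65) ≈ 2 · 0.04888 = 0.09776 ≈ 0.0978.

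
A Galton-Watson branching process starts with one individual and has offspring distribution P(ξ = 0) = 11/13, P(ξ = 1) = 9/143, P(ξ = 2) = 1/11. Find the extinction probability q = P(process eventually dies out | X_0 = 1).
q = 1

Mean offspring μ = 0·11/13 + 1·9/143 + 2·1/11 = 35/143 ≤ 1. For μ ≤ 1 with offspring not concentrated at 1, the Galton-Watson process goes extinct almost surely, so q = 1.
(Algebraic check: The pgf is f(s) = 11/13 + 9/143·s + 1/11·s². The extinction probability q is the smallest fixed point of f in [0, 1]. Setting s = f(s):
  1/11·s² + (9/143 − 1)·s + 11/13 = 0
  1/11·s² − (11/13 + 1/11)·s + 11/13 = 0
which factors as (s − 1)·(1/11·s − 11/13) = 0, giving roots s = 1 and s = (11/13)/(1/11) = 121/13. Since 121/13 ≥ 1, the smallest root in [0, 1] is s = 1.)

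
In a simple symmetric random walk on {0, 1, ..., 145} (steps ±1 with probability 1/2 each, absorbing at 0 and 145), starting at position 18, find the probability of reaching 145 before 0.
P(hit 145 before 0) = 18/145

Let u_k = P(hit 145 before 0 | start at k). Then u_0 = 0, u_145 = 1, and u_k = u_{k-1}/2 + u_{k+1}/2 for 1 ≤ k ≤ 144. This harmonic recurrence is solved by u_k = k/145, giving u_18 = 18/145.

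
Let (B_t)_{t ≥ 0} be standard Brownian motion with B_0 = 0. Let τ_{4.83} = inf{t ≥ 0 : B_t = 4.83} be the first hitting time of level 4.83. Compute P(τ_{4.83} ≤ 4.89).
P(τ_{4.83} ≤ 4.89) = 2(1 − Φ(4.83/√4.89)) = 2(1 − Φ(2.1842)) ≈ 0.0289

By the reflection principle for standard BM, P(τ_b ≤ t) = 2 · P(B_t ≥ b). Since B_t ~ N(0, t), P(B_t ≥ 4.83) = 1 − Φ(4.83/√t) = 1 − Φ(4.83/√4.89) = 1 − Φ(2.1842) ≈ 0.01447. Doubling: P(τ_{4.83} ≤ 4.89) ≈ 2 · 0.01447 = 0.02894 ≈ 0.0289.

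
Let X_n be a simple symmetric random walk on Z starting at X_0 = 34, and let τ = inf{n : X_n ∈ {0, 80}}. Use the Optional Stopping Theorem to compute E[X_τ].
E[X_τ] = 34

X_n is a martingale and τ is a bounded-mean stopping time (indeed τ is finite a.s. with bounded expectation since the walk is in a bounded region). By the OST, E[X_τ] = E[X_0] = 34. Equivalently: E[X_τ] = 80 · P(hit 80 first) + 0 · P(hit 0 first) = 80 · (34/80) = 34.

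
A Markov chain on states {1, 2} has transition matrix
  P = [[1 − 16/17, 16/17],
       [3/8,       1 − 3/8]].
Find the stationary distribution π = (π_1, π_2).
π_1 = 51/179, π_2 = 128/179

Solve πP = π with π_1 + π_2 = 1. From πP = π: π_1 · (1 − 16/17) + π_2 · 3/8 = π_1 ⇒ π_2 · 3/8 = π_1 · 16/17 ⇒ π_2/π_1 = (16/17)/(3/8) = 128/51. Together with π_1 + π_2 = 1:
  π_1 = (3/8)/(16/17 + 3/8) = (3/8)/(179/136) = 51/179,
  π_2 = (16/17)/(16/17 + 3/8) = (16/17)/(179/136) = 128/179.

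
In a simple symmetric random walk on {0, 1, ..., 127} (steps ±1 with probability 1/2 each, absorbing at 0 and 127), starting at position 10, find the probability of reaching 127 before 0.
P(hit 127 before 0) = 10/127

Let u_k = P(hit 127 before 0 | start at k). Then u_0 = 0, u_127 = 1, and u_k = u_{k-1}/2 + u_{k+1}/2 for 1 ≤ k ≤ 126. This harmonic recurrence is solved by u_k = k/127, giving u_10 = 10/127.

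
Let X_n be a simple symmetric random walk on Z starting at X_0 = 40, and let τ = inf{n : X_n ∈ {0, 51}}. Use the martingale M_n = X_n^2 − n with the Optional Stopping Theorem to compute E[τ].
E[τ] = 440

M_n = X_n^2 − n is a martingale (since E[X_{n+1}^2 | F_n] = X_n^2 + 1). By OST (τ has finite mean in a bounded region), E[M_τ] = E[M_0] = X_0^2 − 0 = 40^2 = 1600. Also E[M_τ] = E[X_τ^2] − E[τ]. The walk exits at 0 or 51, with P(hit 51 first) = 40/51, so E[X_τ^2] = 51^2 · 40/51 + 0 = 2040. Thus E[τ] = E[X_τ^2] − E[M_τ] = 2040 − 1600 = 440 = 40(51 − 40) = 440.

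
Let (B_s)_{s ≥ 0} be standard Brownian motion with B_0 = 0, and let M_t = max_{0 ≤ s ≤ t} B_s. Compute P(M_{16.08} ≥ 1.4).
P(M_{16.08} ≥ 1.4) = 2·P(B_{16.08} ≥ 1.4) = 2(1 − Φ(1.4/√16.08)) ≈ 0.7270

By the reflection principle for Brownian motion, P(M_t ≥ a) = 2 · P(B_t ≥ a) for a ≥ 0. Since B_t ~ N(0, t), P(B_t ≥ 1.4) = 1 − Φ(1.4/√t) = 1 − Φ(1.4/√16.08) = 1 − Φ(0.3491). So
  P(M_{16.08} ≥ 1.4) = 2(1 − Φ(0.3491)) ≈ 0.7270.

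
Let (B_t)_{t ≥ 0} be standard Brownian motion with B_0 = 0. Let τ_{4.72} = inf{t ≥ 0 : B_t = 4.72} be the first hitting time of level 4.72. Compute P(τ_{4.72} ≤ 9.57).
P(τ_{4.72} ≤ 9.57) = 2(1 − Φ(4.72/√9.57)) = 2(1 − Φ(1.5258)) ≈ 0.1271

By the reflection principle for standard BM, P(τ_b ≤ t) = 2 · P(B_t ≥ b). Since B_t ~ N(0, t), P(B_t ≥ 4.72) = 1 − Φ(4.72/√t) = 1 − Φ(4.72/√9.57) = 1 − Φ(1.5258) ≈ 0.06353. Doubling: P(τ_{4.72} ≤ 9.57) ≈ 2 · 0.06353 = 0.12706 ≈ 0.1271.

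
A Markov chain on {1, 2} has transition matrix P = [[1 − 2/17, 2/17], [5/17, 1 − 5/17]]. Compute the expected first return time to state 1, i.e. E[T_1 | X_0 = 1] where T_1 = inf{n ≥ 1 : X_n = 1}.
E[T_1 | X_0 = 1] = 1/π_1 = 7/5

For an irreducible recurrent Markov chain with stationary distribution π, E[T_i | X_0 = i] = 1/π_i (Kac's formula). Here π_1 = (5/17)/(2/17 + 5/17) = (5/17)/(7/17) = 5/7, so E[T_1 | X_0 = 1] = 1/π_1 = (2/17 + 5/17)/(5/17) = (7/17)/(5/17) = 7/5.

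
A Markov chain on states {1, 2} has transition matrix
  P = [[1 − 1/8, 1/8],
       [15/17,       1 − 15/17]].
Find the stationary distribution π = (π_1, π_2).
π_1 = 120/137, π_2 = 17/137

Solve πP = π with π_1 + π_2 = 1. From πP = π: π_1 · (1 − 1/8) + π_2 · 15/17 = π_1 ⇒ π_2 · 15/17 = π_1 · 1/8 ⇒ π_2/π_1 = (1/8)/(15/17) = 17/120. Together with π_1 + π_2 = 1:
  π_1 = (15/17)/(1/8 + 15/17) = (15/17)/(137/136) = 120/137,
  π_2 = (1/8)/(1/8 + 15/17) = (1/8)/(137/136) = 17/137.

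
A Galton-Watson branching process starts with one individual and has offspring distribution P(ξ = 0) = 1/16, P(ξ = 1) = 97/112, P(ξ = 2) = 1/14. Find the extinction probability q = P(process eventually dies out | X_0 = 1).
q = 7/8

The pgf is f(s) = 1/16 + 97/112·s + 1/14·s². The extinction probability q is the smallest fixed point of f in [0, 1]. Setting s = f(s):
  1/14·s² + (97/112 − 1)·s + 1/16 = 0
  1/14·s² − (1/16 + 1/14)·s + 1/16 = 0
which factors as (s − 1)·(1/14·s − 1/16) = 0, giving roots s = 1 and s = (1/16)/(1/14) = 7/8.
Mean offspring μ = 97/112 + 2·1/14 = 113/112 > 1 (supercritical), so q < 1. The extinction probability is the smaller root: q = (1/16)/(1/14) = 7/8.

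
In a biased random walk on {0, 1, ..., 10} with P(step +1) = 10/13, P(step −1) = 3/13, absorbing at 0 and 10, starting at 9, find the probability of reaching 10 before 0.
P(hit 10 before 0) = (1 − (3/10)^9) / (1 − (3/10)^10) = 1428543310/1428562993

Let u_k denote P(reach 10 before 0 | start at k). Boundary: u_0 = 0, u_10 = 1. Recurrence: u_k = 10/13·u_{k+1} + 3/13·u_{k-1} for 1 ≤ k ≤ 9. Try u_k = A + B·r^k with r = q/p = (3/13)/(10/13) = 3/10. Substitution satisfies the recurrence; boundary conditions give:
  u_k = (1 − r^k) / (1 − r^N) = (1 − (3/10)^9) / (1 − (3/10)^10) = 1428543310/1428562993.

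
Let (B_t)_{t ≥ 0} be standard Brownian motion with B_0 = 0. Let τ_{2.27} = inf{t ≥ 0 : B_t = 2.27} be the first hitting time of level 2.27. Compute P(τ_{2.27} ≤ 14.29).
P(τ_{2.27} ≤ 14.29) = 2(1 − Φ(2.27/√14.29)) = 2(1 − Φ(0.6005)) ≈ 0.5482

By the reflection principle for standard BM, P(τ_b ≤ t) = 2 · P(B_t ≥ b). Since B_t ~ N(0, t), P(B_t ≥ 2.27) = 1 − Φ(2.27/√t) = 1 − Φ(2.27/√14.29) = 1 − Φ(0.6005) ≈ 0.27409. Doubling: P(τ_{2.27} ≤ 14.29) ≈ 2 · 0.27409 = 0.54818 ≈ 0.5482.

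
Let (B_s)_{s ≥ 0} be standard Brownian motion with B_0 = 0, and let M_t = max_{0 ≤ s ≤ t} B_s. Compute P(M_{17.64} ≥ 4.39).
P(M_{17.64} ≥ 4.39) = 2·P(B_{17.64} ≥ 4.39) = 2(1 − Φ(4.39/√17.64)) ≈ 0.2959

By the reflection principle for Brownian motion, P(M_t ≥ a) = 2 · P(B_t ≥ a) for a ≥ 0. Since B_t ~ N(0, t), P(B_t ≥ 4.39) = 1 − Φ(4.39/√t) = 1 − Φ(4.39/√17.64) = 1 − Φ(1.0452). So
  P(M_{17.64} ≥ 4.39) = 2(1 − Φ(1.0452)) ≈ 0.2959.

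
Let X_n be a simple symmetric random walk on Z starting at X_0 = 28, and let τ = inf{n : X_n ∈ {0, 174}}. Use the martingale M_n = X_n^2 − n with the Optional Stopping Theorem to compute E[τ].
E[τ] = 4088

M_n = X_n^2 − n is a martingale (since E[X_{n+1}^2 | F_n] = X_n^2 + 1). By OST (τ has finite mean in a bounded region), E[M_τ] = E[M_0] = X_0^2 − 0 = 28^2 = 784. Also E[M_τ] = E[X_τ^2] − E[τ]. The walk exits at 0 or 174, with P(hit 174 first) = 28/174, so E[X_τ^2] = 174^2 · 28/174 + 0 = 4872. Thus E[τ] = E[X_τ^2] − E[M_τ] = 4872 − 784 = 4088 = 28(174 − 28) = 4088.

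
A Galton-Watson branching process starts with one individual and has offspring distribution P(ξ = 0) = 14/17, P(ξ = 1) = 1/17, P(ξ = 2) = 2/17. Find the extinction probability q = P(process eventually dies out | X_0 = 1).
q = 1

Mean offspring μ = 0·14/17 + 1·1/17 + 2·2/17 = 5/17 ≤ 1. For μ ≤ 1 with offspring not concentrated at 1, the Galton-Watson process goes extinct almost surely, so q = 1.
(Algebraic check: The pgf is f(s) = 14/17 + 1/17·s + 2/17·s². The extinction probability q is the smallest fixed point of f in [0, 1]. Setting s = f(s):
  2/17·s² + (1/17 − 1)·s + 14/17 = 0
  2/17·s² − (14/17 + 2/17)·s + 14/17 = 0
which factors as (s − 1)·(2/17·s − 14/17) = 0, giving roots s = 1 and s = (14/17)/(2/17) = 7. Since 7 ≥ 1, the smallest root in [0, 1] is s = 1.)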